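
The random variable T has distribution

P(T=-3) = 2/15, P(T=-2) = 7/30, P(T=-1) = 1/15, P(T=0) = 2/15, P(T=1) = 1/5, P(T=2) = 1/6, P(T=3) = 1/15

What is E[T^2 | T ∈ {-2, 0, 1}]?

2

P(T ∈ {-2, 0, 1}) = 7/30 + 2/15 + 1/5 = 17/30.
E[T^2 | T ∈ {-2, 0, 1}] = [4·7/30 + 0·2/15 + 1·1/5] / (17/30)
 = 17/15 / (17/30)
 = 2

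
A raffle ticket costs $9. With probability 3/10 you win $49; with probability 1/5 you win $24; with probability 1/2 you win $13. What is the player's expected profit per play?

E[payout] = 49·3/10 + 24·1/5 + 13·1/2
 = 147/10 + 24/5 + 13/2
 = 26
Net = 26 - 9 = 17

17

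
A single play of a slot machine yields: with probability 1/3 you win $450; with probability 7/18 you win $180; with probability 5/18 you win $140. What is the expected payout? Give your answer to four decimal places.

258.8889

E[payout] = 450·1/3 + 180·7/18 + 140·5/18
 = 150 + 70 + 350/9
 = 2330/9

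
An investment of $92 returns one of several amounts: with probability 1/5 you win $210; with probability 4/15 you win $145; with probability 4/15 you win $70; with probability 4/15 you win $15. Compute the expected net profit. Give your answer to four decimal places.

E[payout] = 210·1/5 + 145·4/15 + 70·4/15 + 15·4/15
 = 42 + 116/3 + 56/3 + 4
 = 310/3
Net = 310/3 - 92 = 34/3

11.3333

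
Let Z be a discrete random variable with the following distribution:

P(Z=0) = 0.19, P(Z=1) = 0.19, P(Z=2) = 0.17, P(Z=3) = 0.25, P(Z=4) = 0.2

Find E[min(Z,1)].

0.81

E[min(Z,1)] = Σ min(z,1)·P(Z=z)
 = 0·0.19 + 1·0.19 + 1·0.17 + 1·0.25 + 1·0.2
 = 0 + 0.19 + 0.17 + 0.25 + 0.2
 = 0.81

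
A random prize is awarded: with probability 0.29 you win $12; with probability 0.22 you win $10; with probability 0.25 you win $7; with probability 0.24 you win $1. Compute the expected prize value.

E[payout] = 12·0.29 + 10·0.22 + 7·0.25 + 1·0.24
 = 3.48 + 2.2 + 1.75 + 0.24
 = 7.67

7.67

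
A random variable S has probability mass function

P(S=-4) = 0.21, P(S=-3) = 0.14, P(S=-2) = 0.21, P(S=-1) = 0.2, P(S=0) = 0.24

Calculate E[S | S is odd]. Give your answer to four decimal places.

P(S is odd) = 0.14 + 0.2 = 0.34.
E[S | S is odd] = [(-3)·0.14 + (-1)·0.2] / 0.34
 = -0.62 / 0.34
 = -31/17

-1.8235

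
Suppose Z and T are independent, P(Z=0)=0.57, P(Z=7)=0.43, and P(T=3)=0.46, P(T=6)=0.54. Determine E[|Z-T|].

3.6568

E[|Z-T|] = Σ_z Σ_t |z-t| · P(Z=z)P(T=t)
 = 3·0.2622 + 6·0.3078 + 4·0.1978 + 1·0.2322
 = 0.7866 + 1.8468 + 0.7912 + 0.2322
 = 3.6568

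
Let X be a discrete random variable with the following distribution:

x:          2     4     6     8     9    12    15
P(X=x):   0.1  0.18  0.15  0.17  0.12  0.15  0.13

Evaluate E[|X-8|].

3.25

E[|X-8|] = Σ |x-8|·P(X=x)
 = 6·0.1 + 4·0.18 + 2·0.15 + 0·0.17 + 1·0.12 + 4·0.15 + 7·0.13
 = 0.6 + 0.72 + 0.3 + 0 + 0.12 + 0.6 + 0.91
 = 3.25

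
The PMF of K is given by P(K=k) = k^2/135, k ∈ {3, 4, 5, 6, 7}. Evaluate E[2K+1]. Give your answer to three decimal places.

E[2K+1] = Σ (2k+1)·P(K=k)
 = 7·1/15 + 9·16/135 + 11·5/27 + 13·4/15 + 15·49/135
 = 7/15 + 16/15 + 55/27 + 52/15 + 49/9
 = 337/27

12.481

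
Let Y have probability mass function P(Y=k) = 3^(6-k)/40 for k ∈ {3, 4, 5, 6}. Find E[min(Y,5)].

3.425

E[min(Y,5)] = Σ min(y,5)·P(Y=y)
 = 3·27/40 + 4·9/40 + 5·3/40 + 5·1/40
 = 81/40 + 9/10 + 3/8 + 1/8
 = 137/40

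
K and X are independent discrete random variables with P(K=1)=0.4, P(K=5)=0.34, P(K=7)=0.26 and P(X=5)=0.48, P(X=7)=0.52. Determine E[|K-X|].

E[|K-X|] = Σ_k Σ_x |k-x| · P(K=k)P(X=x)
 = 4·0.192 + 6·0.208 + 0·0.1632 + 2·0.1768 + 2·0.1248 + 0·0.1352
 = 0.768 + 1.248 + 0 + 0.3536 + 0.2496 + 0
 = 2.6192

2.6192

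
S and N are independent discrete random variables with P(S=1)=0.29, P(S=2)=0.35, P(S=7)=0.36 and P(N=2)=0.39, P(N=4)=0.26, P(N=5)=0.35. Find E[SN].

E[SN] = Σ_s Σ_n sn · P(S=s)P(N=n)
 = 2·0.1131 + 4·0.0754 + 5·0.1015 + 4·0.1365 + 8·0.091 + 10·0.1225 + 14·0.1404 + 28·0.0936 + 35·0.126
 = 0.2262 + 0.3016 + 0.5075 + 0.546 + 0.728 + 1.225 + 1.9656 + 2.6208 + 4.41
 = 12.5307

12.5307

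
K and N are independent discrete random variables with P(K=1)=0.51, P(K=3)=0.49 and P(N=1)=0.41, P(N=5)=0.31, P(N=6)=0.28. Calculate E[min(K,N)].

E[min(K,N)] = Σ_k Σ_n min(k,n) · P(K=k)P(N=n)
 = 1·0.2091 + 1·0.1581 + 1·0.1428 + 1·0.2009 + 3·0.1519 + 3·0.1372
 = 0.2091 + 0.1581 + 0.1428 + 0.2009 + 0.4557 + 0.4116
 = 1.5782

1.5782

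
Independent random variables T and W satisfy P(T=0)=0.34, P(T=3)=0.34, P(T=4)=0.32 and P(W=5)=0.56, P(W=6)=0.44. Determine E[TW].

12.512

E[TW] = Σ_t Σ_w tw · P(T=t)P(W=w)
 = 0·0.1904 + 0·0.1496 + 15·0.1904 + 18·0.1496 + 20·0.1792 + 24·0.1408
 = 0 + 0 + 2.856 + 2.6928 + 3.584 + 3.3792
 = 12.512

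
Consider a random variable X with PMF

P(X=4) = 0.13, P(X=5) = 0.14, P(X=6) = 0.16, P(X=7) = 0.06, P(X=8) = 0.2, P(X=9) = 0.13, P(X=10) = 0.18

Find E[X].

E[X] = Σ x·P(X=x)
 = 4·0.13 + 5·0.14 + 6·0.16 + 7·0.06 + 8·0.2 + 9·0.13 + 10·0.18
 = 0.52 + 0.7 + 0.96 + 0.42 + 1.6 + 1.17 + 1.8
 = 7.17

7.17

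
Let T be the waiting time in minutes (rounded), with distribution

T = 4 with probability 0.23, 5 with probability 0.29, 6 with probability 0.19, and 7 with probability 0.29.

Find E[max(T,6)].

E[max(T,6)] = Σ max(t,6)·P(T=t)
 = 6·0.23 + 6·0.29 + 6·0.19 + 7·0.29
 = 1.38 + 1.74 + 1.14 + 2.03
 = 6.29

6.29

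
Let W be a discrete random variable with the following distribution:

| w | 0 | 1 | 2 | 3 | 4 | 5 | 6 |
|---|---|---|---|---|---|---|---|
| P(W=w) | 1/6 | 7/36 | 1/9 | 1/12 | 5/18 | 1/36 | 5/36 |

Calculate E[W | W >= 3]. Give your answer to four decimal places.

4.4211

P(W >= 3) = 1/12 + 5/18 + 1/36 + 5/36 = 19/36.
E[W | W >= 3] = [3·1/12 + 4·5/18 + 5·1/36 + 6·5/36] / (19/36)
 = 7/3 / (19/36)
 = 84/19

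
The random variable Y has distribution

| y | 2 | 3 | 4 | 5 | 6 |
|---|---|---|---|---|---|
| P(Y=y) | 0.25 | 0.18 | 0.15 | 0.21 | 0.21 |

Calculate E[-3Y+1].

E[-3Y+1] = Σ (-3y+1)·P(Y=y)
 = (-5)·0.25 + (-8)·0.18 + (-11)·0.15 + (-14)·0.21 + (-17)·0.21
 = (-1.25) + (-1.44) + (-1.65) + (-2.94) + (-3.57)
 = -10.85

-10.85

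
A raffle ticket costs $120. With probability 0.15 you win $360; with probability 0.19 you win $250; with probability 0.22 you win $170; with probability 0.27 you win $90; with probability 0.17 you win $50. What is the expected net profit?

51.7

E[payout] = 360·0.15 + 250·0.19 + 170·0.22 + 90·0.27 + 50·0.17
 = 54 + 47.5 + 37.4 + 24.3 + 8.5
 = 171.7
Net = 171.7 - 120 = 51.7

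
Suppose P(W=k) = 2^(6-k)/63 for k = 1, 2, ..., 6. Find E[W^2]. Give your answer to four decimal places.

E[W^2] = Σ w^2·P(W=w)
 = 1·32/63 + 4·16/63 + 9·8/63 + 16·4/63 + 25·2/63 + 36·1/63
 = 32/63 + 64/63 + 8/7 + 64/63 + 50/63 + 4/7
 = 106/21

5.0476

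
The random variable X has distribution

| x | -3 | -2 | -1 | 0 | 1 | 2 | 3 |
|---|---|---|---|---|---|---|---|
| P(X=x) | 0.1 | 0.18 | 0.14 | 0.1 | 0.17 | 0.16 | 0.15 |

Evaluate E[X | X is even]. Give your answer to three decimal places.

-0.091

P(X is even) = 0.18 + 0.1 + 0.16 = 0.44.
E[X | X is even] = [(-2)·0.18 + 0·0.1 + 2·0.16] / 0.44
 = -0.04 / 0.44
 = -1/11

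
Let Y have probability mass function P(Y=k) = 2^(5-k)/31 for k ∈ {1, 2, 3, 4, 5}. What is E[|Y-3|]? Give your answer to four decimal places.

E[|Y-3|] = Σ |y-3|·P(Y=y)
 = 2·16/31 + 1·8/31 + 0·4/31 + 1·2/31 + 2·1/31
 = 32/31 + 8/31 + 0 + 2/31 + 2/31
 = 44/31

1.4194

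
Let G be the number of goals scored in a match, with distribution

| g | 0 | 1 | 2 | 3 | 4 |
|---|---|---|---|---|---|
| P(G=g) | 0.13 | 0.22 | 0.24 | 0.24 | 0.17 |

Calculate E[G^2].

6.06

E[G^2] = Σ g^2·P(G=g)
 = 0·0.13 + 1·0.22 + 4·0.24 + 9·0.24 + 16·0.17
 = 0 + 0.22 + 0.96 + 2.16 + 2.72
 = 6.06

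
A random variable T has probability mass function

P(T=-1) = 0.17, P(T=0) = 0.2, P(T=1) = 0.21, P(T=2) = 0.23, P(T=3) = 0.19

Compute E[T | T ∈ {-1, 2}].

P(T ∈ {-1, 2}) = 0.17 + 0.23 = 0.4.
E[T | T ∈ {-1, 2}] = [(-1)·0.17 + 2·0.23] / 0.4
 = 0.29 / 0.4
 = 29/40

0.725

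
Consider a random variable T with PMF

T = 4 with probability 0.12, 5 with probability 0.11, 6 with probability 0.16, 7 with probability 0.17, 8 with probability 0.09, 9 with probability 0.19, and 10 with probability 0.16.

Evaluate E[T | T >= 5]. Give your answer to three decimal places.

P(T >= 5) = 0.11 + 0.16 + 0.17 + 0.09 + 0.19 + 0.16 = 0.88.
E[T | T >= 5] = [5·0.11 + 6·0.16 + 7·0.17 + 8·0.09 + 9·0.19 + 10·0.16] / 0.88
 = 6.73 / 0.88
 = 673/88

7.648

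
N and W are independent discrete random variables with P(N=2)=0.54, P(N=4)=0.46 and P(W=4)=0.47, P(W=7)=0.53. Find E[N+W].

8.51

E[N+W] = Σ_n Σ_w (n+w) · P(N=n)P(W=w)
 = 6·0.2538 + 9·0.2862 + 8·0.2162 + 11·0.2438
 = 1.5228 + 2.5758 + 1.7296 + 2.6818
 = 8.51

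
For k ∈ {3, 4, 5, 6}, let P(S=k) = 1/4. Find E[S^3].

E[S^3] = Σ s^3·P(S=s)
 = 27·1/4 + 64·1/4 + 125·1/4 + 216·1/4
 = 27/4 + 16 + 125/4 + 54
 = 108

108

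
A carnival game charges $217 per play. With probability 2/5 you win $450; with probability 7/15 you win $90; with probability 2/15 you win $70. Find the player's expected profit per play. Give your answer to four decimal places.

E[payout] = 450·2/5 + 90·7/15 + 70·2/15
 = 180 + 42 + 28/3
 = 694/3
Net = 694/3 - 217 = 43/3

14.3333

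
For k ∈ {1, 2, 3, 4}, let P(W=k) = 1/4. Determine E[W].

E[W] = Σ w·P(W=w)
 = 1·1/4 + 2·1/4 + 3·1/4 + 4·1/4
 = 1/4 + 1/2 + 3/4 + 1
 = 5/2

2.5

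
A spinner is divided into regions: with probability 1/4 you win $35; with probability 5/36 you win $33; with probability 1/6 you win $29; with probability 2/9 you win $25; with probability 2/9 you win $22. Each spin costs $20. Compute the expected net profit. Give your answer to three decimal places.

E[payout] = 35·1/4 + 33·5/36 + 29·1/6 + 25·2/9 + 22·2/9
 = 35/4 + 55/12 + 29/6 + 50/9 + 44/9
 = 515/18
Net = 515/18 - 20 = 155/18

8.611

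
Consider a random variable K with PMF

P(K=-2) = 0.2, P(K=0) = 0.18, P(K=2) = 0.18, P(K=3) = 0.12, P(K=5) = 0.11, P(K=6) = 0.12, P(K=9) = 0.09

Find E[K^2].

E[K^2] = Σ k^2·P(K=k)
 = 4·0.2 + 0·0.18 + 4·0.18 + 9·0.12 + 25·0.11 + 36·0.12 + 81·0.09
 = 0.8 + 0 + 0.72 + 1.08 + 2.75 + 4.32 + 7.29
 = 16.96

16.96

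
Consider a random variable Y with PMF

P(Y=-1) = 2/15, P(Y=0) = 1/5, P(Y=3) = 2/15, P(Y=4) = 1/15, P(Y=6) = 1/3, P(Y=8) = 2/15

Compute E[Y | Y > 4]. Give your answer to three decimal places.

6.571

P(Y > 4) = 1/3 + 2/15 = 7/15.
E[Y | Y > 4] = [6·1/3 + 8·2/15] / (7/15)
 = 46/15 / (7/15)
 = 46/7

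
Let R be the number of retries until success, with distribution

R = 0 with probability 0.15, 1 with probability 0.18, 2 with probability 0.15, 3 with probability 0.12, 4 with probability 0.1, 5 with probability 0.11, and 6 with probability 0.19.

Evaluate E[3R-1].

E[3R-1] = Σ (3r-1)·P(R=r)
 = (-1)·0.15 + 2·0.18 + 5·0.15 + 8·0.12 + 11·0.1 + 14·0.11 + 17·0.19
 = (-0.15) + 0.36 + 0.75 + 0.96 + 1.1 + 1.54 + 3.23
 = 7.79

7.79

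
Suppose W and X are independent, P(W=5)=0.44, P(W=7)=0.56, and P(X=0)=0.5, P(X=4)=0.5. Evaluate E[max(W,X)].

E[max(W,X)] = Σ_w Σ_x max(w,x) · P(W=w)P(X=x)
 = 5·0.22 + 5·0.22 + 7·0.28 + 7·0.28
 = 1.1 + 1.1 + 1.96 + 1.96
 = 6.12

6.12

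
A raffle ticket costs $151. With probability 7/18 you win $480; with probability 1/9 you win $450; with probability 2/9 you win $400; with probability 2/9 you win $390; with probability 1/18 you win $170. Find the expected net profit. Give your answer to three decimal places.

270.667

E[payout] = 480·7/18 + 450·1/9 + 400·2/9 + 390·2/9 + 170·1/18
 = 560/3 + 50 + 800/9 + 260/3 + 85/9
 = 1265/3
Net = 1265/3 - 151 = 812/3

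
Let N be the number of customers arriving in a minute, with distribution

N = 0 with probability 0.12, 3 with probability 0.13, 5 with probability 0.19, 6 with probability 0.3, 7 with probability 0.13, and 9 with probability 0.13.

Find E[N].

E[N] = Σ n·P(N=n)
 = 0·0.12 + 3·0.13 + 5·0.19 + 6·0.3 + 7·0.13 + 9·0.13
 = 0 + 0.39 + 0.95 + 1.8 + 0.91 + 1.17
 = 5.22

5.22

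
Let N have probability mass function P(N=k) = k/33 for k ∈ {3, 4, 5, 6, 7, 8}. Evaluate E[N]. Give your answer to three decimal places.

E[N] = Σ n·P(N=n)
 = 3·1/11 + 4·4/33 + 5·5/33 + 6·2/11 + 7·7/33 + 8·8/33
 = 3/11 + 16/33 + 25/33 + 12/11 + 49/33 + 64/33
 = 199/33

6.030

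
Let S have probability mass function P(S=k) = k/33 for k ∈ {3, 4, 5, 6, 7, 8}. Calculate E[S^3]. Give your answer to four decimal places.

265.3030

E[S^3] = Σ s^3·P(S=s)
 = 27·1/11 + 64·4/33 + 125·5/33 + 216·2/11 + 343·7/33 + 512·8/33
 = 27/11 + 256/33 + 625/33 + 432/11 + 2401/33 + 4096/33
 = 8755/33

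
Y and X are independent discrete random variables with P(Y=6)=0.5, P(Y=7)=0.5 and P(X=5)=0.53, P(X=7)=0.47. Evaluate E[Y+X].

12.44

E[Y+X] = Σ_y Σ_x (y+x) · P(Y=y)P(X=x)
 = 11·0.265 + 13·0.235 + 12·0.265 + 14·0.235
 = 2.915 + 3.055 + 3.18 + 3.29
 = 12.44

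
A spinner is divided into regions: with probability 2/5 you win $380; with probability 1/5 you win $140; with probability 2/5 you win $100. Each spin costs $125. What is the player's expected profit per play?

95

E[payout] = 380·2/5 + 140·1/5 + 100·2/5
 = 152 + 28 + 40
 = 220
Net = 220 - 125 = 95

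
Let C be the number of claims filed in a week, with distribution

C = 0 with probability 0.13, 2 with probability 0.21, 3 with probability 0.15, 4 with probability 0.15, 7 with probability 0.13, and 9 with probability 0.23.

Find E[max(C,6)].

E[max(C,6)] = Σ max(c,6)·P(C=c)
 = 6·0.13 + 6·0.21 + 6·0.15 + 6·0.15 + 7·0.13 + 9·0.23
 = 0.78 + 1.26 + 0.9 + 0.9 + 0.91 + 2.07
 = 6.82

6.82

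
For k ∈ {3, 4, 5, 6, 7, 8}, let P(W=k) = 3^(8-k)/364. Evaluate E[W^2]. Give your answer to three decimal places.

12.893

E[W^2] = Σ w^2·P(W=w)
 = 9·243/364 + 16·81/364 + 25·27/364 + 36·9/364 + 49·3/364 + 64·1/364
 = 2187/364 + 324/91 + 675/364 + 81/91 + 21/52 + 16/91
 = 361/28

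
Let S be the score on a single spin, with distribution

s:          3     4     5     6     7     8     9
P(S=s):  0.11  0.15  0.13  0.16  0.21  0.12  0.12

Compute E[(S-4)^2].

7.69

E[(S-4)^2] = Σ (s-4)^2·P(S=s)
 = 1·0.11 + 0·0.15 + 1·0.13 + 4·0.16 + 9·0.21 + 16·0.12 + 25·0.12
 = 0.11 + 0 + 0.13 + 0.64 + 1.89 + 1.92 + 3
 = 7.69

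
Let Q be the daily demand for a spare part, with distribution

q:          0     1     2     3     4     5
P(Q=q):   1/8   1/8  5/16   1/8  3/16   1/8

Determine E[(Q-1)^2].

E[(Q-1)^2] = Σ (q-1)^2·P(Q=q)
 = 1·1/8 + 0·1/8 + 1·5/16 + 4·1/8 + 9·3/16 + 16·1/8
 = 1/8 + 0 + 5/16 + 1/2 + 27/16 + 2
 = 37/8

4.625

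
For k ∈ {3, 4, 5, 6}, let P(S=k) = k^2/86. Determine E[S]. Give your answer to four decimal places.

E[S] = Σ s·P(S=s)
 = 3·9/86 + 4·8/43 + 5·25/86 + 6·18/43
 = 27/86 + 32/43 + 125/86 + 108/43
 = 216/43

5.0233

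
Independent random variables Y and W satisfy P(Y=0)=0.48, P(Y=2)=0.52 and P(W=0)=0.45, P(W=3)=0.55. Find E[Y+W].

E[Y+W] = Σ_y Σ_w (y+w) · P(Y=y)P(W=w)
 = 0·0.216 + 3·0.264 + 2·0.234 + 5·0.286
 = 0 + 0.792 + 0.468 + 1.43
 = 2.69

2.69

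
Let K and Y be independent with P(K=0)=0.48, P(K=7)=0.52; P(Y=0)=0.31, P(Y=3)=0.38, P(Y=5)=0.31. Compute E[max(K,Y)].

4.9312

E[max(K,Y)] = Σ_k Σ_y max(k,y) · P(K=k)P(Y=y)
 = 0·0.1488 + 3·0.1824 + 5·0.1488 + 7·0.1612 + 7·0.1976 + 7·0.1612
 = 0 + 0.5472 + 0.744 + 1.1284 + 1.3832 + 1.1284
 = 4.9312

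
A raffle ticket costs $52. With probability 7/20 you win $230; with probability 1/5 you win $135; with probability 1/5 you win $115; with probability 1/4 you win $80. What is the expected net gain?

98.5

E[payout] = 230·7/20 + 135·1/5 + 115·1/5 + 80·1/4
 = 161/2 + 27 + 23 + 20
 = 301/2
Net = 301/2 - 52 = 197/2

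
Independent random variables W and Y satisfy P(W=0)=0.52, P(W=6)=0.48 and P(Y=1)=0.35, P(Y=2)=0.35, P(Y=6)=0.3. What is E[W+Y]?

5.73

E[W+Y] = Σ_w Σ_y (w+y) · P(W=w)P(Y=y)
 = 1·0.182 + 2·0.182 + 6·0.156 + 7·0.168 + 8·0.168 + 12·0.144
 = 0.182 + 0.364 + 0.936 + 1.176 + 1.344 + 1.728
 = 5.73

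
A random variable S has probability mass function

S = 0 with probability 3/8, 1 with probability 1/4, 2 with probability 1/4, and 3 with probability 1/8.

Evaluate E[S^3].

E[S^3] = Σ s^3·P(S=s)
 = 0·3/8 + 1·1/4 + 8·1/4 + 27·1/8
 = 0 + 1/4 + 2 + 27/8
 = 45/8

5.625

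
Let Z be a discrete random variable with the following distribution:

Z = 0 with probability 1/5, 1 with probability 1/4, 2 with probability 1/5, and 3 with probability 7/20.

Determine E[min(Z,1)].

0.8

E[min(Z,1)] = Σ min(z,1)·P(Z=z)
 = 0·1/5 + 1·1/4 + 1·1/5 + 1·7/20
 = 0 + 1/4 + 1/5 + 7/20
 = 4/5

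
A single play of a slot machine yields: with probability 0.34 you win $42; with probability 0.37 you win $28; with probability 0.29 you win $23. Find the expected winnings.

31.31

E[payout] = 42·0.34 + 28·0.37 + 23·0.29
 = 14.28 + 10.36 + 6.67
 = 31.31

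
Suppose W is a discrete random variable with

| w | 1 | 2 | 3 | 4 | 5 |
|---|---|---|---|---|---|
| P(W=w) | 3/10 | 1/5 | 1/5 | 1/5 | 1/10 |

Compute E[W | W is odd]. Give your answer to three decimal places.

2.333

P(W is odd) = 3/10 + 1/5 + 1/10 = 3/5.
E[W | W is odd] = [1·3/10 + 3·1/5 + 5·1/10] / (3/5)
 = 7/5 / (3/5)
 = 7/3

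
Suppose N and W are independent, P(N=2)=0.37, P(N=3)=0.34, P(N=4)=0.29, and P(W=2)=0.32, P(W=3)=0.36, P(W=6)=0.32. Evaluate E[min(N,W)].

2.5212

E[min(N,W)] = Σ_n Σ_w min(n,w) · P(N=n)P(W=w)
 = 2·0.1184 + 2·0.1332 + 2·0.1184 + 2·0.1088 + 3·0.1224 + 3·0.1088 + 2·0.0928 + 3·0.1044 + 4·0.0928
 = 0.2368 + 0.2664 + 0.2368 + 0.2176 + 0.3672 + 0.3264 + 0.1856 + 0.3132 + 0.3712
 = 2.5212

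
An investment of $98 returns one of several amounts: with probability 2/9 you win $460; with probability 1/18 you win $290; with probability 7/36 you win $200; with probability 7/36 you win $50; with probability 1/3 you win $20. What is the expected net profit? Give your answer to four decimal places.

E[payout] = 460·2/9 + 290·1/18 + 200·7/36 + 50·7/36 + 20·1/3
 = 920/9 + 145/9 + 350/9 + 175/18 + 20/3
 = 3125/18
Net = 3125/18 - 98 = 1361/18

75.6111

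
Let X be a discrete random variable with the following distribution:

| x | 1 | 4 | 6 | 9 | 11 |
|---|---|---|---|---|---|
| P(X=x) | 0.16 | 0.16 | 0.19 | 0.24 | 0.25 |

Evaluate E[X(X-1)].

E[X(X-1)] = Σ x(x-1)·P(X=x)
 = 0·0.16 + 12·0.16 + 30·0.19 + 72·0.24 + 110·0.25
 = 0 + 1.92 + 5.7 + 17.28 + 27.5
 = 52.4

52.4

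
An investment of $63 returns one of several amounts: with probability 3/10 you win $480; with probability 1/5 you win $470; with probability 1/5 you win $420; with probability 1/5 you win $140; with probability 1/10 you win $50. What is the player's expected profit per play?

292

E[payout] = 480·3/10 + 470·1/5 + 420·1/5 + 140·1/5 + 50·1/10
 = 144 + 94 + 84 + 28 + 5
 = 355
Net = 355 - 63 = 292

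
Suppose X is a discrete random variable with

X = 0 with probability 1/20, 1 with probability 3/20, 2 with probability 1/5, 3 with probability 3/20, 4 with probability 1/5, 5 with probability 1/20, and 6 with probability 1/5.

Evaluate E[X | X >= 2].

P(X >= 2) = 1/5 + 3/20 + 1/5 + 1/20 + 1/5 = 4/5.
E[X | X >= 2] = [2·1/5 + 3·3/20 + 4·1/5 + 5·1/20 + 6·1/5] / (4/5)
 = 31/10 / (4/5)
 = 31/8

3.875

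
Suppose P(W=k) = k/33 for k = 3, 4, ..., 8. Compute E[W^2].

E[W^2] = Σ w^2·P(W=w)
 = 9·1/11 + 16·4/33 + 25·5/33 + 36·2/11 + 49·7/33 + 64·8/33
 = 9/11 + 64/33 + 125/33 + 72/11 + 343/33 + 512/33
 = 39

39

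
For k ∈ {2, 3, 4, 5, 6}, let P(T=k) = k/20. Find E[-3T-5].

E[-3T-5] = Σ (-3t-5)·P(T=t)
 = (-11)·1/10 + (-14)·3/20 + (-17)·1/5 + (-20)·1/4 + (-23)·3/10
 = (-11/10) + (-21/10) + (-17/5) + (-5) + (-69/10)
 = -37/2

-18.5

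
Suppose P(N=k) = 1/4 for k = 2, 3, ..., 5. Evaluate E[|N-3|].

1

E[|N-3|] = Σ |n-3|·P(N=n)
 = 1·1/4 + 0·1/4 + 1·1/4 + 2·1/4
 = 1/4 + 0 + 1/4 + 1/2
 = 1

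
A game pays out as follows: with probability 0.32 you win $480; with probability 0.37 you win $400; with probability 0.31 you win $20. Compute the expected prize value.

E[payout] = 480·0.32 + 400·0.37 + 20·0.31
 = 153.6 + 148 + 6.2
 = 307.8

307.8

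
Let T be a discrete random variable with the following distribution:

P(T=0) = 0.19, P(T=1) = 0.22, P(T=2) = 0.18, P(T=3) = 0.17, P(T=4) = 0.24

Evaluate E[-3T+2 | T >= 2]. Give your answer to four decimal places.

-7.3051

P(T >= 2) = 0.18 + 0.17 + 0.24 = 0.59.
E[-3T+2 | T >= 2] = [(-4)·0.18 + (-7)·0.17 + (-10)·0.24] / 0.59
 = -4.31 / 0.59
 = -431/59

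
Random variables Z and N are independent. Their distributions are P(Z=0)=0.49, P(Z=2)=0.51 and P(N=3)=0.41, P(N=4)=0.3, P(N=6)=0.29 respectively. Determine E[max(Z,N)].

4.17

E[max(Z,N)] = Σ_z Σ_n max(z,n) · P(Z=z)P(N=n)
 = 3·0.2009 + 4·0.147 + 6·0.1421 + 3·0.2091 + 4·0.153 + 6·0.1479
 = 0.6027 + 0.588 + 0.8526 + 0.6273 + 0.612 + 0.8874
 = 4.17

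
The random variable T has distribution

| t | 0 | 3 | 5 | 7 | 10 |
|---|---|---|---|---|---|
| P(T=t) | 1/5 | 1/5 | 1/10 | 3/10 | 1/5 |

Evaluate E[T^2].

E[T^2] = Σ t^2·P(T=t)
 = 0·1/5 + 9·1/5 + 25·1/10 + 49·3/10 + 100·1/5
 = 0 + 9/5 + 5/2 + 147/10 + 20
 = 39

39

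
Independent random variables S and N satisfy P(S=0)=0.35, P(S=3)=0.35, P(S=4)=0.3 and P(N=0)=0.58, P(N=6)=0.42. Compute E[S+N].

4.77

E[S+N] = Σ_s Σ_n (s+n) · P(S=s)P(N=n)
 = 0·0.203 + 6·0.147 + 3·0.203 + 9·0.147 + 4·0.174 + 10·0.126
 = 0 + 0.882 + 0.609 + 1.323 + 0.696 + 1.26
 = 4.77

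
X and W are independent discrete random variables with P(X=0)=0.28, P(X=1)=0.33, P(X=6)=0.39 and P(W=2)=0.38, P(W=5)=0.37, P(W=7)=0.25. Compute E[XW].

11.6412

E[XW] = Σ_x Σ_w xw · P(X=x)P(W=w)
 = 0·0.1064 + 0·0.1036 + 0·0.07 + 2·0.1254 + 5·0.1221 + 7·0.0825 + 12·0.1482 + 30·0.1443 + 42·0.0975
 = 0 + 0 + 0 + 0.2508 + 0.6105 + 0.5775 + 1.7784 + 4.329 + 4.095
 = 11.6412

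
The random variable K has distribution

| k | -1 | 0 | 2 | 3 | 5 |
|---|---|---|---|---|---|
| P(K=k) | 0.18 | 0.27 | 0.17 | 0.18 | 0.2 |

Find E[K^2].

E[K^2] = Σ k^2·P(K=k)
 = 1·0.18 + 0·0.27 + 4·0.17 + 9·0.18 + 25·0.2
 = 0.18 + 0 + 0.68 + 1.62 + 5
 = 7.48

7.48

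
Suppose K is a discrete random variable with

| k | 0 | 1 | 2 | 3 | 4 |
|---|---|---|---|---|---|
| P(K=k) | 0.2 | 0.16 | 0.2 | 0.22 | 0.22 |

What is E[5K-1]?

9.5

E[5K-1] = Σ (5k-1)·P(K=k)
 = (-1)·0.2 + 4·0.16 + 9·0.2 + 14·0.22 + 19·0.22
 = (-0.2) + 0.64 + 1.8 + 3.08 + 4.18
 = 9.5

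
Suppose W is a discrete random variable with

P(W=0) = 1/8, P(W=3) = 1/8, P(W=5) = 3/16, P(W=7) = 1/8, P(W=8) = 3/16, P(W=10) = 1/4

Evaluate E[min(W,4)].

3.375

E[min(W,4)] = Σ min(w,4)·P(W=w)
 = 0·1/8 + 3·1/8 + 4·3/16 + 4·1/8 + 4·3/16 + 4·1/4
 = 0 + 3/8 + 3/4 + 1/2 + 3/4 + 1
 = 27/8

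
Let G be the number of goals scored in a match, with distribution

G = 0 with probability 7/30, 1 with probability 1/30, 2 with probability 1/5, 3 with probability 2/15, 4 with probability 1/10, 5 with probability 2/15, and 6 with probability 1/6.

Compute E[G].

2.9

E[G] = Σ g·P(G=g)
 = 0·7/30 + 1·1/30 + 2·1/5 + 3·2/15 + 4·1/10 + 5·2/15 + 6·1/6
 = 0 + 1/30 + 2/5 + 2/5 + 2/5 + 2/3 + 1
 = 29/10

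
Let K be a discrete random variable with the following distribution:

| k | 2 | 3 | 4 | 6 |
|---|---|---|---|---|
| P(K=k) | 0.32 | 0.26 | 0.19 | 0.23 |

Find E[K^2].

E[K^2] = Σ k^2·P(K=k)
 = 4·0.32 + 9·0.26 + 16·0.19 + 36·0.23
 = 1.28 + 2.34 + 3.04 + 8.28
 = 14.94

14.94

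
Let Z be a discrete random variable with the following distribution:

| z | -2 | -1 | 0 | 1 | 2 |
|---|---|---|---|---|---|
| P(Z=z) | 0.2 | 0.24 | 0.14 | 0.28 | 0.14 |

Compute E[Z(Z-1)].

E[Z(Z-1)] = Σ z(z-1)·P(Z=z)
 = 6·0.2 + 2·0.24 + 0·0.14 + 0·0.28 + 2·0.14
 = 1.2 + 0.48 + 0 + 0 + 0.28
 = 1.96

1.96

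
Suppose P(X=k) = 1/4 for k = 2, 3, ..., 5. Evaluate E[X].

E[X] = Σ x·P(X=x)
 = 2·1/4 + 3·1/4 + 4·1/4 + 5·1/4
 = 1/2 + 3/4 + 1 + 5/4
 = 7/2

3.5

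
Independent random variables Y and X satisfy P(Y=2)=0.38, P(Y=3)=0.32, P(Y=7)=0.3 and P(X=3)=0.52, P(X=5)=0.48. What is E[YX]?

15.1272

E[YX] = Σ_y Σ_x yx · P(Y=y)P(X=x)
 = 6·0.1976 + 10·0.1824 + 9·0.1664 + 15·0.1536 + 21·0.156 + 35·0.144
 = 1.1856 + 1.824 + 1.4976 + 2.304 + 3.276 + 5.04
 = 15.1272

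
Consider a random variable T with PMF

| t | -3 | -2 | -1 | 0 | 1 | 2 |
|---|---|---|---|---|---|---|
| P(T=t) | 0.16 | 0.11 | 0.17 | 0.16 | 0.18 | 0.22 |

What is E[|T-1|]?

E[|T-1|] = Σ |t-1|·P(T=t)
 = 4·0.16 + 3·0.11 + 2·0.17 + 1·0.16 + 0·0.18 + 1·0.22
 = 0.64 + 0.33 + 0.34 + 0.16 + 0 + 0.22
 = 1.69

1.69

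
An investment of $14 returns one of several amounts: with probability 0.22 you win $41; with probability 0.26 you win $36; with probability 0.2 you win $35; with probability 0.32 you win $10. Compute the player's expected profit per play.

14.58

E[payout] = 41·0.22 + 36·0.26 + 35·0.2 + 10·0.32
 = 9.02 + 9.36 + 7 + 3.2
 = 28.58
Net = 28.58 - 14 = 14.58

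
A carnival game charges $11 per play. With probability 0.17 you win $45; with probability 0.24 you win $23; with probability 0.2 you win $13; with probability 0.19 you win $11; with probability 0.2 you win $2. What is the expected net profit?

7.26

E[payout] = 45·0.17 + 23·0.24 + 13·0.2 + 11·0.19 + 2·0.2
 = 7.65 + 5.52 + 2.6 + 2.09 + 0.4
 = 18.26
Net = 18.26 - 11 = 7.26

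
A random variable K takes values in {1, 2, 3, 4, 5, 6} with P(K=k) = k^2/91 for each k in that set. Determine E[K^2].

25

E[K^2] = Σ k^2·P(K=k)
 = 1·1/91 + 4·4/91 + 9·9/91 + 16·16/91 + 25·25/91 + 36·36/91
 = 1/91 + 16/91 + 81/91 + 256/91 + 625/91 + 1296/91
 = 25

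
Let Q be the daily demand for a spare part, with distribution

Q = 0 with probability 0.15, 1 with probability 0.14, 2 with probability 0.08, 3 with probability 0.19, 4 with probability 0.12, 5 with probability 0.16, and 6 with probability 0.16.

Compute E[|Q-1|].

2.41

E[|Q-1|] = Σ |q-1|·P(Q=q)
 = 1·0.15 + 0·0.14 + 1·0.08 + 2·0.19 + 3·0.12 + 4·0.16 + 5·0.16
 = 0.15 + 0 + 0.08 + 0.38 + 0.36 + 0.64 + 0.8
 = 2.41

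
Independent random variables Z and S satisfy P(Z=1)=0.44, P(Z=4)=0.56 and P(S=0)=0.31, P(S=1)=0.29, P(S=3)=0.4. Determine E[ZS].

3.9932

E[ZS] = Σ_z Σ_s zs · P(Z=z)P(S=s)
 = 0·0.1364 + 1·0.1276 + 3·0.176 + 0·0.1736 + 4·0.1624 + 12·0.224
 = 0 + 0.1276 + 0.528 + 0 + 0.6496 + 2.688
 = 3.9932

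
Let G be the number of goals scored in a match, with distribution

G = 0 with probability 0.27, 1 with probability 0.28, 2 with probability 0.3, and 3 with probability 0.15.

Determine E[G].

E[G] = Σ g·P(G=g)
 = 0·0.27 + 1·0.28 + 2·0.3 + 3·0.15
 = 0 + 0.28 + 0.6 + 0.45
 = 1.33

1.33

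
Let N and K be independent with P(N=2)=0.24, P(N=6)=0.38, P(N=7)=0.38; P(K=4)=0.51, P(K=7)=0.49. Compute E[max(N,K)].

E[max(N,K)] = Σ_n Σ_k max(n,k) · P(N=n)P(K=k)
 = 4·0.1224 + 7·0.1176 + 6·0.1938 + 7·0.1862 + 7·0.1938 + 7·0.1862
 = 0.4896 + 0.8232 + 1.1628 + 1.3034 + 1.3566 + 1.3034
 = 6.439

6.439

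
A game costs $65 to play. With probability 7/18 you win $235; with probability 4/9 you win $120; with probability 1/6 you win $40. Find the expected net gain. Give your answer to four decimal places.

E[payout] = 235·7/18 + 120·4/9 + 40·1/6
 = 1645/18 + 160/3 + 20/3
 = 2725/18
Net = 2725/18 - 65 = 1555/18

86.3889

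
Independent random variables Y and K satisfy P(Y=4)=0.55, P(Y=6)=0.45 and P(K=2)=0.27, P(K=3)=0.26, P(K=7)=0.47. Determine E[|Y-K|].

E[|Y-K|] = Σ_y Σ_k |y-k| · P(Y=y)P(K=k)
 = 2·0.1485 + 1·0.143 + 3·0.2585 + 4·0.1215 + 3·0.117 + 1·0.2115
 = 0.297 + 0.143 + 0.7755 + 0.486 + 0.351 + 0.2115
 = 2.264

2.264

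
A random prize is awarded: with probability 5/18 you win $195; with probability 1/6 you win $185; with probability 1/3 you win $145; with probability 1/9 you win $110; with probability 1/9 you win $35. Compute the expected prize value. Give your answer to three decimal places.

E[payout] = 195·5/18 + 185·1/6 + 145·1/3 + 110·1/9 + 35·1/9
 = 325/6 + 185/6 + 145/3 + 110/9 + 35/9
 = 1345/9

149.444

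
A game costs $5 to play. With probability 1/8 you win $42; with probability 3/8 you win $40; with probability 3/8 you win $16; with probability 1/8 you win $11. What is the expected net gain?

22.625

E[payout] = 42·1/8 + 40·3/8 + 16·3/8 + 11·1/8
 = 21/4 + 15 + 6 + 11/8
 = 221/8
Net = 221/8 - 5 = 181/8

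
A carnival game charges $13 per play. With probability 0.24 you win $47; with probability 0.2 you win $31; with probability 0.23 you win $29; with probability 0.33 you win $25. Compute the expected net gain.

19.4

E[payout] = 47·0.24 + 31·0.2 + 29·0.23 + 25·0.33
 = 11.28 + 6.2 + 6.67 + 8.25
 = 32.4
Net = 32.4 - 13 = 19.4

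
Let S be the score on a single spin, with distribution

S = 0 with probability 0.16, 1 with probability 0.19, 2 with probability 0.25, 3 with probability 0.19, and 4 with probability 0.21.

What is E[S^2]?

6.26

E[S^2] = Σ s^2·P(S=s)
 = 0·0.16 + 1·0.19 + 4·0.25 + 9·0.19 + 16·0.21
 = 0 + 0.19 + 1 + 1.71 + 3.36
 = 6.26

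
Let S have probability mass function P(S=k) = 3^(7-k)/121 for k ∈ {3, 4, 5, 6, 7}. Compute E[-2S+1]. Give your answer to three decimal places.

-5.959

E[-2S+1] = Σ (-2s+1)·P(S=s)
 = (-5)·81/121 + (-7)·27/121 + (-9)·9/121 + (-11)·3/121 + (-13)·1/121
 = (-405/121) + (-189/121) + (-81/121) + (-3/11) + (-13/121)
 = -721/121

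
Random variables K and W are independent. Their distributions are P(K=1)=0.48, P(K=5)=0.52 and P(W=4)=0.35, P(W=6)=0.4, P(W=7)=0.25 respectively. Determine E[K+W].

E[K+W] = Σ_k Σ_w (k+w) · P(K=k)P(W=w)
 = 5·0.168 + 7·0.192 + 8·0.12 + 9·0.182 + 11·0.208 + 12·0.13
 = 0.84 + 1.344 + 0.96 + 1.638 + 2.288 + 1.56
 = 8.63

8.63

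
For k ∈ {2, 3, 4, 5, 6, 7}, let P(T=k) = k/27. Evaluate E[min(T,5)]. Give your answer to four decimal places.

E[min(T,5)] = Σ min(t,5)·P(T=t)
 = 2·2/27 + 3·1/9 + 4·4/27 + 5·5/27 + 5·2/9 + 5·7/27
 = 4/27 + 1/3 + 16/27 + 25/27 + 10/9 + 35/27
 = 119/27

4.4074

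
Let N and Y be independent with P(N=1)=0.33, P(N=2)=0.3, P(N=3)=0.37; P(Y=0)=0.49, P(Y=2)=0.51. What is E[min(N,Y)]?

0.8517

E[min(N,Y)] = Σ_n Σ_y min(n,y) · P(N=n)P(Y=y)
 = 0·0.1617 + 1·0.1683 + 0·0.147 + 2·0.153 + 0·0.1813 + 2·0.1887
 = 0 + 0.1683 + 0 + 0.306 + 0 + 0.3774
 = 0.8517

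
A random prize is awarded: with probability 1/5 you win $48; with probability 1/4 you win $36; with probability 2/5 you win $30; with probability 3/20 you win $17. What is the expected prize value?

E[payout] = 48·1/5 + 36·1/4 + 30·2/5 + 17·3/20
 = 48/5 + 9 + 12 + 51/20
 = 663/20

33.15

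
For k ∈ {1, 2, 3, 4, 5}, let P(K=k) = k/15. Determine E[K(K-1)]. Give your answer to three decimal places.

E[K(K-1)] = Σ k(k-1)·P(K=k)
 = 0·1/15 + 2·2/15 + 6·1/5 + 12·4/15 + 20·1/3
 = 0 + 4/15 + 6/5 + 16/5 + 20/3
 = 34/3

11.333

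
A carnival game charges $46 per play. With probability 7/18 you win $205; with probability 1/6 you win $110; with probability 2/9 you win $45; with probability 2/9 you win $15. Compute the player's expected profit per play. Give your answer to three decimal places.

E[payout] = 205·7/18 + 110·1/6 + 45·2/9 + 15·2/9
 = 1435/18 + 55/3 + 10 + 10/3
 = 2005/18
Net = 2005/18 - 46 = 1177/18

65.389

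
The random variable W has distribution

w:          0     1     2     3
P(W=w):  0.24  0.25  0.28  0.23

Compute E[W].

1.5

E[W] = Σ w·P(W=w)
 = 0·0.24 + 1·0.25 + 2·0.28 + 3·0.23
 = 0 + 0.25 + 0.56 + 0.69
 = 1.5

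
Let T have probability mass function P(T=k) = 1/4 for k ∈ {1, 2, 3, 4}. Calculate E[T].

E[T] = Σ t·P(T=t)
 = 1·1/4 + 2·1/4 + 3·1/4 + 4·1/4
 = 1/4 + 1/2 + 3/4 + 1
 = 5/2

2.5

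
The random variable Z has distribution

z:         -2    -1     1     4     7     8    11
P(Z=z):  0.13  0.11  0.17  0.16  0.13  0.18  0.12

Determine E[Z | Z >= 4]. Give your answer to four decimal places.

7.3051

P(Z >= 4) = 0.16 + 0.13 + 0.18 + 0.12 = 0.59.
E[Z | Z >= 4] = [4·0.16 + 7·0.13 + 8·0.18 + 11·0.12] / 0.59
 = 4.31 / 0.59
 = 431/59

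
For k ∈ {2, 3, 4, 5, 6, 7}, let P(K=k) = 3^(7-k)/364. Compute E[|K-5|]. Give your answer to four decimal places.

E[|K-5|] = Σ |k-5|·P(K=k)
 = 3·243/364 + 2·81/364 + 1·27/364 + 0·9/364 + 1·3/364 + 2·1/364
 = 729/364 + 81/182 + 27/364 + 0 + 3/364 + 1/182
 = 71/28

2.5357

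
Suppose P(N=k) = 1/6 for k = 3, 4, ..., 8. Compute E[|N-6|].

E[|N-6|] = Σ |n-6|·P(N=n)
 = 3·1/6 + 2·1/6 + 1·1/6 + 0·1/6 + 1·1/6 + 2·1/6
 = 1/2 + 1/3 + 1/6 + 0 + 1/6 + 1/3
 = 3/2

1.5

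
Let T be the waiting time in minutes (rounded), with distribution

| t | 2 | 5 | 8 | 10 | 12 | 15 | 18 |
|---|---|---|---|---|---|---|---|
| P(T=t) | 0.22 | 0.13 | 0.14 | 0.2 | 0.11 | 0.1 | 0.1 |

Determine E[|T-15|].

E[|T-15|] = Σ |t-15|·P(T=t)
 = 13·0.22 + 10·0.13 + 7·0.14 + 5·0.2 + 3·0.11 + 0·0.1 + 3·0.1
 = 2.86 + 1.3 + 0.98 + 1 + 0.33 + 0 + 0.3
 = 6.77

6.77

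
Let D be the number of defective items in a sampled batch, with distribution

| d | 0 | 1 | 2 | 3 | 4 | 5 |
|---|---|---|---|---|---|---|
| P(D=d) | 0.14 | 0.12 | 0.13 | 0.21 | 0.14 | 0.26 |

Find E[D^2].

11.27

E[D^2] = Σ d^2·P(D=d)
 = 0·0.14 + 1·0.12 + 4·0.13 + 9·0.21 + 16·0.14 + 25·0.26
 = 0 + 0.12 + 0.52 + 1.89 + 2.24 + 6.5
 = 11.27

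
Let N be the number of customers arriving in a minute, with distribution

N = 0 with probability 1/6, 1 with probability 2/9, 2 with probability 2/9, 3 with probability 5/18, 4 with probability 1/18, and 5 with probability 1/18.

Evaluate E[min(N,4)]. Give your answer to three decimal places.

E[min(N,4)] = Σ min(n,4)·P(N=n)
 = 0·1/6 + 1·2/9 + 2·2/9 + 3·5/18 + 4·1/18 + 4·1/18
 = 0 + 2/9 + 4/9 + 5/6 + 2/9 + 2/9
 = 35/18

1.944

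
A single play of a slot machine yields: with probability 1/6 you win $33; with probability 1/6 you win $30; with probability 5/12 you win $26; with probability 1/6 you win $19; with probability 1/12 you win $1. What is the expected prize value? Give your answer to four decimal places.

24.5833

E[payout] = 33·1/6 + 30·1/6 + 26·5/12 + 19·1/6 + 1·1/12
 = 11/2 + 5 + 65/6 + 19/6 + 1/12
 = 295/12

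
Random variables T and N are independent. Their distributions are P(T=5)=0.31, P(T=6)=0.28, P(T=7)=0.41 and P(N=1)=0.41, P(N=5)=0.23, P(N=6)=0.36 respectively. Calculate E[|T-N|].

2.6032

E[|T-N|] = Σ_t Σ_n |t-n| · P(T=t)P(N=n)
 = 4·0.1271 + 0·0.0713 + 1·0.1116 + 5·0.1148 + 1·0.0644 + 0·0.1008 + 6·0.1681 + 2·0.0943 + 1·0.1476
 = 0.5084 + 0 + 0.1116 + 0.574 + 0.0644 + 0 + 1.0086 + 0.1886 + 0.1476
 = 2.6032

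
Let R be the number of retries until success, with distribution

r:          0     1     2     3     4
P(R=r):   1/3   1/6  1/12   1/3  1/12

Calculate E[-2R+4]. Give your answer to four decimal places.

0.6667

E[-2R+4] = Σ (-2r+4)·P(R=r)
 = 4·1/3 + 2·1/6 + 0·1/12 + (-2)·1/3 + (-4)·1/12
 = 4/3 + 1/3 + 0 + (-2/3) + (-1/3)
 = 2/3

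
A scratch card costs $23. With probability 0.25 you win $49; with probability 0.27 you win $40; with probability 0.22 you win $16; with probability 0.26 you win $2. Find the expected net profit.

4.09

E[payout] = 49·0.25 + 40·0.27 + 16·0.22 + 2·0.26
 = 12.25 + 10.8 + 3.52 + 0.52
 = 27.09
Net = 27.09 - 23 = 4.09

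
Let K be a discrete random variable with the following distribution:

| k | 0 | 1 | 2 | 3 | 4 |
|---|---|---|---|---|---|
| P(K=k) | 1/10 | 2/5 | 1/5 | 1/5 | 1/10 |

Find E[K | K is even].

2

P(K is even) = 1/10 + 1/5 + 1/10 = 2/5.
E[K | K is even] = [0·1/10 + 2·1/5 + 4·1/10] / (2/5)
 = 4/5 / (2/5)
 = 2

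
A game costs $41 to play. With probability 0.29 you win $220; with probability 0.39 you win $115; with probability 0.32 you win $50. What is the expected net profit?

E[payout] = 220·0.29 + 115·0.39 + 50·0.32
 = 63.8 + 44.85 + 16
 = 124.65
Net = 124.65 - 41 = 83.65

83.65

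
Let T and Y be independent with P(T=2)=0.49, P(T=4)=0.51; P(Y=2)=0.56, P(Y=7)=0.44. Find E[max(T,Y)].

4.7712

E[max(T,Y)] = Σ_t Σ_y max(t,y) · P(T=t)P(Y=y)
 = 2·0.2744 + 7·0.2156 + 4·0.2856 + 7·0.2244
 = 0.5488 + 1.5092 + 1.1424 + 1.5708
 = 4.7712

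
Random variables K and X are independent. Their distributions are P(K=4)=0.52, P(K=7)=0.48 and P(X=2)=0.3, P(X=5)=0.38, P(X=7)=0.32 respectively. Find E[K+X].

E[K+X] = Σ_k Σ_x (k+x) · P(K=k)P(X=x)
 = 6·0.156 + 9·0.1976 + 11·0.1664 + 9·0.144 + 12·0.1824 + 14·0.1536
 = 0.936 + 1.7784 + 1.8304 + 1.296 + 2.1888 + 2.1504
 = 10.18

10.18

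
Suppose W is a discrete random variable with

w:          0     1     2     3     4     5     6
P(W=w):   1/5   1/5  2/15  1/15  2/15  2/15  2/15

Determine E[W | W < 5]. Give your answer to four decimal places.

P(W < 5) = 1/5 + 1/5 + 2/15 + 1/15 + 2/15 = 11/15.
E[W | W < 5] = [0·1/5 + 1·1/5 + 2·2/15 + 3·1/15 + 4·2/15] / (11/15)
 = 6/5 / (11/15)
 = 18/11

1.6364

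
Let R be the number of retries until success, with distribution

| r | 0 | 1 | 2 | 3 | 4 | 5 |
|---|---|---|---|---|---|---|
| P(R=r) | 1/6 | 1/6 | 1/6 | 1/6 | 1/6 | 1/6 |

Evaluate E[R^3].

37.5

E[R^3] = Σ r^3·P(R=r)
 = 0·1/6 + 1·1/6 + 8·1/6 + 27·1/6 + 64·1/6 + 125·1/6
 = 0 + 1/6 + 4/3 + 9/2 + 32/3 + 125/6
 = 75/2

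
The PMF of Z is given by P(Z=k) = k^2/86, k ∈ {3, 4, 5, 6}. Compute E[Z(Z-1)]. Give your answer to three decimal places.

21.233

E[Z(Z-1)] = Σ z(z-1)·P(Z=z)
 = 6·9/86 + 12·8/43 + 20·25/86 + 30·18/43
 = 27/43 + 96/43 + 250/43 + 540/43
 = 913/43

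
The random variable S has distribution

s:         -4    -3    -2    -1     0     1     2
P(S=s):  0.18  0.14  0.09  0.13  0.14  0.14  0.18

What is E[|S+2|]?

2.05

E[|S+2|] = Σ |s+2|·P(S=s)
 = 2·0.18 + 1·0.14 + 0·0.09 + 1·0.13 + 2·0.14 + 3·0.14 + 4·0.18
 = 0.36 + 0.14 + 0 + 0.13 + 0.28 + 0.42 + 0.72
 = 2.05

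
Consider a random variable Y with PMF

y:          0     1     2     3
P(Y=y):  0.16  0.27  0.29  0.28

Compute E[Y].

1.69

E[Y] = Σ y·P(Y=y)
 = 0·0.16 + 1·0.27 + 2·0.29 + 3·0.28
 = 0 + 0.27 + 0.58 + 0.84
 = 1.69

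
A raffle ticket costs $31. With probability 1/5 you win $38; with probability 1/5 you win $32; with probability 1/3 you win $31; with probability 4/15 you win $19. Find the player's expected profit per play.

-1.6

E[payout] = 38·1/5 + 32·1/5 + 31·1/3 + 19·4/15
 = 38/5 + 32/5 + 31/3 + 76/15
 = 147/5
Net = 147/5 - 31 = -8/5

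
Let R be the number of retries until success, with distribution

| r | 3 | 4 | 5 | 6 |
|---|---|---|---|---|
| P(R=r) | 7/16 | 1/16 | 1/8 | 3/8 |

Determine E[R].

4.4375

E[R] = Σ r·P(R=r)
 = 3·7/16 + 4·1/16 + 5·1/8 + 6·3/8
 = 21/16 + 1/4 + 5/8 + 9/4
 = 71/16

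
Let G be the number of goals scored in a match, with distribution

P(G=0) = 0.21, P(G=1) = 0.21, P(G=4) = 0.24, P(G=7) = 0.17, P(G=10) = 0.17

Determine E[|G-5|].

3.32

E[|G-5|] = Σ |g-5|·P(G=g)
 = 5·0.21 + 4·0.21 + 1·0.24 + 2·0.17 + 5·0.17
 = 1.05 + 0.84 + 0.24 + 0.34 + 0.85
 = 3.32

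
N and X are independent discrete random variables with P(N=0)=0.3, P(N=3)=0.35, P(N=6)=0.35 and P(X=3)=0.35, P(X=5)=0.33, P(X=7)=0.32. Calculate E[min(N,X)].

2.667

E[min(N,X)] = Σ_n Σ_x min(n,x) · P(N=n)P(X=x)
 = 0·0.105 + 0·0.099 + 0·0.096 + 3·0.1225 + 3·0.1155 + 3·0.112 + 3·0.1225 + 5·0.1155 + 6·0.112
 = 0 + 0 + 0 + 0.3675 + 0.3465 + 0.336 + 0.3675 + 0.5775 + 0.672
 = 2.667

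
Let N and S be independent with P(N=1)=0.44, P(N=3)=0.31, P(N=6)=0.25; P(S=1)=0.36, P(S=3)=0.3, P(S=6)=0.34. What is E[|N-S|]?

E[|N-S|] = Σ_n Σ_s |n-s| · P(N=n)P(S=s)
 = 0·0.1584 + 2·0.132 + 5·0.1496 + 2·0.1116 + 0·0.093 + 3·0.1054 + 5·0.09 + 3·0.075 + 0·0.085
 = 0 + 0.264 + 0.748 + 0.2232 + 0 + 0.3162 + 0.45 + 0.225 + 0
 = 2.2264

2.2264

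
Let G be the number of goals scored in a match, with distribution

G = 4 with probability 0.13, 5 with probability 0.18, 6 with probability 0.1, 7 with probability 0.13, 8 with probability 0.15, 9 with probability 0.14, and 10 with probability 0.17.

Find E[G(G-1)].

47.4

E[G(G-1)] = Σ g(g-1)·P(G=g)
 = 12·0.13 + 20·0.18 + 30·0.1 + 42·0.13 + 56·0.15 + 72·0.14 + 90·0.17
 = 1.56 + 3.6 + 3 + 5.46 + 8.4 + 10.08 + 15.3
 = 47.4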